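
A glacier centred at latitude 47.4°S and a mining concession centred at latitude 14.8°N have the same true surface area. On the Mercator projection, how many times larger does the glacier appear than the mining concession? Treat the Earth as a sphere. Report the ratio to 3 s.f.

2.04

Mercator areal scale is sec²φ.
At 47.4°: sec²(47.4°) = 1/0.6769² = 2.183.
At 14.8°: sec²(14.8°) = 1/0.9668² = 1.070.
Ratio = 2.183/1.070 = cos²(14.8°)/cos²(47.4°) ≈ 2.04.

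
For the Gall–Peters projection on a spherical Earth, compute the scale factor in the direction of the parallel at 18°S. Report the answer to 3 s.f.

Gall–Peters is a cylindrical equal-area projection with standard parallels at ±45°. A cylindrical equal-area projection with standard parallel φ₀ has meridian scale h = cos φ / cos φ₀ and parallel scale k = cos φ₀ / cos φ (so areas are preserved, h·k = 1).
k = cos 45° / cos 18° = 0.7071/0.9511 = 0.7435.

0.743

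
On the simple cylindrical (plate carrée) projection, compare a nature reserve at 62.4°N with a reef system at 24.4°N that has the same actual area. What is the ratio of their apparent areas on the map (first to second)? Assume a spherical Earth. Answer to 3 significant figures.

Plate carrée maps x = Rλ, y = Rφ. The meridian scale is h = 1 and the parallel scale is k = 1/cos φ = sec φ.
Areal scale at 62.4°: h·k = 1.000 × 2.158 = 2.158.
Areal scale at 24.4°: h·k = 1.000 × 1.098 = 1.098.
Ratio = 2.158/1.098 ≈ 1.97.

1.97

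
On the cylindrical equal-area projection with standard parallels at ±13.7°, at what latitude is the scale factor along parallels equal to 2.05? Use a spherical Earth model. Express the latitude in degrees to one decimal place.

61.7°

Cylindrical equal-area (φ₀ = 13.7°): h = cos φ / cos 13.7° along meridians, k = cos 13.7° / cos φ along parallels; h·k = 1.
k = cos φ₀ / cos φ = 2.05  ⇒  cos φ = cos 13.7° / 2.05 = 0.4739.
φ = arccos(0.4739) ≈ 61.7°.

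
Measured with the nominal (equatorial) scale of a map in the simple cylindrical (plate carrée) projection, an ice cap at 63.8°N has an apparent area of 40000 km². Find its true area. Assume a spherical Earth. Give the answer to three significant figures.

In the plate carrée (x = Rλ, y = Rφ), meridians are true-scale (h = 1) and parallels are stretched by k = sec φ.
Areal scale = h·k = 1 × sec φ; at 63.8°, h = 1.000, k = 2.265, so h·k = 2.265.
True area = apparent / (areal scale) = 40000 / 2.265 ≈ 17700 km².

17700 km²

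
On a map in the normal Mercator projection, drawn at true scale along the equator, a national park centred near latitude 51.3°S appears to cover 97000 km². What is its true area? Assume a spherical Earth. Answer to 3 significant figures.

37900 km²

The Mercator projection is conformal; its linear scale factor is the same in every direction and equals sec φ = 1/cos φ.
Areal scale = k² = sec²φ = 1/cos²(51.3°) = 1/0.6252² = 2.558.
True area = apparent / (areal scale) = 97000 / 2.558 ≈ 37900 km².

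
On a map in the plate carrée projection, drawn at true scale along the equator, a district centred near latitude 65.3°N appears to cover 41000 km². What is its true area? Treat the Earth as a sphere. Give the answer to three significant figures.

Plate carrée maps x = Rλ, y = Rφ. The meridian scale is h = 1 and the parallel scale is k = 1/cos φ = sec φ.
Areal scale = h·k = 1 × sec φ; at 65.3°, h = 1.000, k = 2.393, so h·k = 2.393.
True area = apparent / (areal scale) = 41000 / 2.393 ≈ 17100 km².

17100 km²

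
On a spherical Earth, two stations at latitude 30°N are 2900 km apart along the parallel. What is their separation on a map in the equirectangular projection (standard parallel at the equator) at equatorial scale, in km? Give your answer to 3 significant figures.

3350 km

Plate carrée maps x = Rλ, y = Rφ. The meridian scale is h = 1 and the parallel scale is k = 1/cos φ = sec φ.
Along the parallel, k = sec 30° = 1/0.8660 = 1.155.
Map distance = 2900 × 1.155 ≈ 3350 km.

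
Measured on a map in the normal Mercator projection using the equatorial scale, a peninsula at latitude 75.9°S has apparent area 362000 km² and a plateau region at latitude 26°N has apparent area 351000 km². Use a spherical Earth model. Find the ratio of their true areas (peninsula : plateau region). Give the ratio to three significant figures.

On Mercator the areal scale is sec²φ, so true area = apparent × cos²φ.
True area of peninsula: 362000 × cos²(75.9°) = 362000 × 0.05935 = 21480 km².
True area of plateau region: 351000 × cos²(26°) = 351000 × 0.8078 = 283500 km².
Ratio = 21480 / 283500 ≈ 0.0758.

0.0758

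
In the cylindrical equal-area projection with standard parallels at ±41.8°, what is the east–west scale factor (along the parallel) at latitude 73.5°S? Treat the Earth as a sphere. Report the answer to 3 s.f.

A cylindrical equal-area projection with standard parallel φ₀ has meridian scale h = cos φ / cos φ₀ and parallel scale k = cos φ₀ / cos φ (so areas are preserved, h·k = 1).
k = cos 41.8° / cos 73.5° = 0.7455/0.2840 = 2.625.

2.62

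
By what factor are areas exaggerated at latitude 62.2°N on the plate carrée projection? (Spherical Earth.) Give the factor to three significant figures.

2.14

Plate carrée maps x = Rλ, y = Rφ. The meridian scale is h = 1 and the parallel scale is k = 1/cos φ = sec φ.
Areal scale = h·k = 1 × sec φ; at 62.2°, h = 1.000, k = 2.144, so h·k = 2.144.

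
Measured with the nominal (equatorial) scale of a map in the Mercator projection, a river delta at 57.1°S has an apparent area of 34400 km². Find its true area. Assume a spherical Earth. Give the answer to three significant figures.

10100 km²

For Mercator, h = k = sec φ (a conformal cylindrical projection has a single point scale, 1/cos φ).
Areal scale = k² = sec²φ = 1/cos²(57.1°) = 1/0.5432² = 3.389.
True area = apparent / (areal scale) = 34400 / 3.389 ≈ 10100 km².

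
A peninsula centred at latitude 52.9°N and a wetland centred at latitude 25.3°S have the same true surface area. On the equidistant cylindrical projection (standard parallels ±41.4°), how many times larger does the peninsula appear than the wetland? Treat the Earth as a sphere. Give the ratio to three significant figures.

1.50

In the equirectangular projection with standard parallel φ₀ = 41.4° (x = Rλ cos φ₀, y = Rφ), meridians are true-scale (h = 1) and the parallel scale is k = cos φ₀ / cos φ.
Areal scale at 52.9°: h·k = 1.000 × 1.244 = 1.244.
Areal scale at 25.3°: h·k = 1.000 × 0.8297 = 0.8297.
Ratio = 1.244/0.8297 ≈ 1.50.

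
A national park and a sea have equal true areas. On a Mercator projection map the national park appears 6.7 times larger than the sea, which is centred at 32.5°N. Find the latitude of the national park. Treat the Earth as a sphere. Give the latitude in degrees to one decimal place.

Mercator areal scale is sec²φ, so apparent-area ratio = sec²φ₁ / sec²φ₂ = cos²φ₂ / cos²φ₁.
cos²φ₂ / cos²φ₁ = 6.7  ⇒  cos φ₁ = cos 32.5° / √6.7 = 0.8434/2.588 = 0.3258.
φ₁ = arccos(0.3258) ≈ 71.0°.

71.0°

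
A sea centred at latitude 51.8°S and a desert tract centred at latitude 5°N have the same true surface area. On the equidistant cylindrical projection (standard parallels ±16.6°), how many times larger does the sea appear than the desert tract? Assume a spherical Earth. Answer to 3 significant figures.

1.61

The equidistant cylindrical projection with φ₀ = 16.6° has h = 1 (meridians true) and k = cos φ₀ / cos φ along parallels.
Areal scale at 51.8°: h·k = 1.000 × 1.550 = 1.550.
Areal scale at 5°: h·k = 1.000 × 0.9620 = 0.9620.
Ratio = 1.550/0.9620 ≈ 1.61.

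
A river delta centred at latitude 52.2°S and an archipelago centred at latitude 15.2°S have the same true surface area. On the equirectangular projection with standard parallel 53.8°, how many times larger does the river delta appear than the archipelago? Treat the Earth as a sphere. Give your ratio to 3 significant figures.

1.57

The equidistant cylindrical projection with φ₀ = 53.8° has h = 1 (meridians true) and k = cos φ₀ / cos φ along parallels.
Areal scale at 52.2°: h·k = 1.000 × 0.9636 = 0.9636.
Areal scale at 15.2°: h·k = 1.000 × 0.6120 = 0.6120.
Ratio = 0.9636/0.6120 ≈ 1.57.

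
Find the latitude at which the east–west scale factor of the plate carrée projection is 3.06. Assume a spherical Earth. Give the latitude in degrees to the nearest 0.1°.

70.9°

Plate carrée: h = 1, k = sec φ along parallels.
sec φ = 3.06  ⇒  cos φ = 0.3268  ⇒  φ ≈ 70.9°.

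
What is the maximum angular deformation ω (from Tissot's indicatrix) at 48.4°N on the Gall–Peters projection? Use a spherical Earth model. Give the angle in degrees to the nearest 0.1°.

7.2°

The Gall–Peters projection is cylindrical equal-area with φ₀ = 45°. Cylindrical equal-area (φ₀ = 45°): h = cos φ / cos 45° along meridians, k = cos 45° / cos φ along parallels; h·k = 1.
At 48.4°: h = 0.9389, k = 1.065; principal scales a = 1.065, b = 0.9389.
sin(ω/2) = (a − b)/(a + b) = 0.1261/2.004 = 0.06293, so ω = 2 arcsin(0.06293) ≈ 7.2°.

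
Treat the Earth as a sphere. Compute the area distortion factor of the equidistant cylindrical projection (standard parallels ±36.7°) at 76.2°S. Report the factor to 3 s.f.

In the equirectangular projection with standard parallel φ₀ = 36.7° (x = Rλ cos φ₀, y = Rφ), meridians are true-scale (h = 1) and the parallel scale is k = cos φ₀ / cos φ.
Areal scale = h·k = 1 × cos φ₀ / cos φ; at 76.2°, h = 1.000, k = 3.361, so h·k = 3.361.

3.36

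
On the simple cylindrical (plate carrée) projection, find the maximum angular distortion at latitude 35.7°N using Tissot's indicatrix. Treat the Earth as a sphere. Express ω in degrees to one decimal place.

11.9°

Plate carrée maps x = Rλ, y = Rφ. The meridian scale is h = 1 and the parallel scale is k = 1/cos φ = sec φ.
At 35.7°: h = 1.000, k = 1.231; principal scales a = 1.231, b = 1.000.
sin(ω/2) = (a − b)/(a + b) = 0.2314/2.231 = 0.1037, so ω = 2 arcsin(0.1037) ≈ 11.9°.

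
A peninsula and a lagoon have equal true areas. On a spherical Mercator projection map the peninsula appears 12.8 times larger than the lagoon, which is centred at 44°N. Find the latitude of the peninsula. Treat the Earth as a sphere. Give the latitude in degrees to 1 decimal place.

78.4°

Mercator areal scale is sec²φ, so apparent-area ratio = sec²φ₁ / sec²φ₂ = cos²φ₂ / cos²φ₁.
cos²φ₂ / cos²φ₁ = 12.8  ⇒  cos φ₁ = cos 44° / √12.8 = 0.7193/3.578 = 0.2011.
φ₁ = arccos(0.2011) ≈ 78.4°.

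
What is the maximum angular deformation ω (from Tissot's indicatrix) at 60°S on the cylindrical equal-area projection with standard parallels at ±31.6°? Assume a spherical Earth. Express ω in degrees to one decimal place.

A cylindrical equal-area projection with standard parallel φ₀ has meridian scale h = cos φ / cos φ₀ and parallel scale k = cos φ₀ / cos φ (so areas are preserved, h·k = 1).
At 60°: h = 0.5870, k = 1.703; principal scales a = 1.703, b = 0.5870.
sin(ω/2) = (a − b)/(a + b) = 1.116/2.290 = 0.4874, so ω = 2 arcsin(0.4874) ≈ 58.3°.

58.3°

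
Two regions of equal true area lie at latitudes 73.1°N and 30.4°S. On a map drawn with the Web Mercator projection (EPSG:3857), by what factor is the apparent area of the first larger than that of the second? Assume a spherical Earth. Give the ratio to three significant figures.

Mercator areal scale is sec²φ.
At 73.1°: sec²(73.1°) = 1/0.2907² = 11.83.
At 30.4°: sec²(30.4°) = 1/0.8625² = 1.344.
Ratio = 11.83/1.344 = cos²(30.4°)/cos²(73.1°) ≈ 8.80.

8.80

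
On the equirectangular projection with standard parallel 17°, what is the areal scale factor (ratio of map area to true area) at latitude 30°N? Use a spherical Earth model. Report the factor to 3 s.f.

1.10

The equidistant cylindrical projection with φ₀ = 17° has h = 1 (meridians true) and k = cos φ₀ / cos φ along parallels.
Areal scale = h·k = 1 × cos φ₀ / cos φ; at 30°, h = 1.000, k = 1.104, so h·k = 1.104.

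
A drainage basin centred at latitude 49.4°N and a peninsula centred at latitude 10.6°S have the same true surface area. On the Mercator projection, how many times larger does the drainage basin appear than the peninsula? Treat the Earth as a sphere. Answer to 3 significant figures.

2.28

Mercator areal scale is sec²φ.
At 49.4°: sec²(49.4°) = 1/0.6508² = 2.361.
At 10.6°: sec²(10.6°) = 1/0.9829² = 1.035.
Ratio = 2.361/1.035 = cos²(10.6°)/cos²(49.4°) ≈ 2.28.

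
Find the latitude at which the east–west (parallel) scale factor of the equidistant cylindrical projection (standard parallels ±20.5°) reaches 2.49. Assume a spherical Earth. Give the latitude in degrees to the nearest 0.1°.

67.9°

In the equirectangular projection with standard parallel φ₀ = 20.5° (x = Rλ cos φ₀, y = Rφ), meridians are true-scale (h = 1) and the parallel scale is k = cos φ₀ / cos φ.
k = cos φ₀ / cos φ = 2.49  ⇒  cos φ = cos 20.5° / 2.49 = 0.3762.
φ = arccos(0.3762) ≈ 67.9°.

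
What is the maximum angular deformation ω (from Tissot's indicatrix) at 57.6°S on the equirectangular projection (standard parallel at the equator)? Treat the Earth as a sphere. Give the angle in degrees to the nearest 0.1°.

35.2°

For the equirectangular projection with φ₀ = 0 (plate carrée), h = 1 along meridians and k = sec φ along parallels.
At 57.6°: h = 1.000, k = 1.866; principal scales a = 1.866, b = 1.000.
sin(ω/2) = (a − b)/(a + b) = 0.8663/2.866 = 0.3022, so ω = 2 arcsin(0.3022) ≈ 35.2°.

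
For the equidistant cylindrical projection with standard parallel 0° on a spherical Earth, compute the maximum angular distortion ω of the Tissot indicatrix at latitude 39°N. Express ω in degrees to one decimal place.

For the equirectangular projection with φ₀ = 0 (plate carrée), h = 1 along meridians and k = sec φ along parallels.
At 39°: h = 1.000, k = 1.287; principal scales a = 1.287, b = 1.000.
sin(ω/2) = (a − b)/(a + b) = 0.2868/2.287 = 0.1254, so ω = 2 arcsin(0.1254) ≈ 14.4°.

14.4°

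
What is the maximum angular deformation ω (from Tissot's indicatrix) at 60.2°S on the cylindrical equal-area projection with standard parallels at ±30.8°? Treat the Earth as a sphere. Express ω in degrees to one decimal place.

Cylindrical equal-area (φ₀ = 30.8°): h = cos φ / cos 30.8° along meridians, k = cos 30.8° / cos φ along parallels; h·k = 1.
At 60.2°: h = 0.5786, k = 1.728; principal scales a = 1.728, b = 0.5786.
sin(ω/2) = (a − b)/(a + b) = 1.150/2.307 = 0.4984, so ω = 2 arcsin(0.4984) ≈ 59.8°.

59.8°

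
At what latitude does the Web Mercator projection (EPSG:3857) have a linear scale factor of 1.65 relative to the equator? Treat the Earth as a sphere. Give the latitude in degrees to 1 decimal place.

52.7°

Mercator scale is k = sec φ = 1/cos φ.
1/cos φ = 1.65  ⇒  cos φ = 0.6061  ⇒  φ = arccos(0.6061) ≈ 52.7°.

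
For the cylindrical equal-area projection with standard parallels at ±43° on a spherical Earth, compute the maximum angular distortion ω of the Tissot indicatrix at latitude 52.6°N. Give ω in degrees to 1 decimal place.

21.2°

A cylindrical equal-area projection with standard parallel φ₀ has meridian scale h = cos φ / cos φ₀ and parallel scale k = cos φ₀ / cos φ (so areas are preserved, h·k = 1).
At 52.6°: h = 0.8305, k = 1.204; principal scales a = 1.204, b = 0.8305.
sin(ω/2) = (a − b)/(a + b) = 0.3736/2.035 = 0.1836, so ω = 2 arcsin(0.1836) ≈ 21.2°.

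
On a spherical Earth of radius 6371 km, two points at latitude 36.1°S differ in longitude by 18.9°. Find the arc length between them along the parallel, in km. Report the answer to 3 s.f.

1700 km

Arc length along a parallel = R cos φ · Δλ (with Δλ in radians).
= 6371 × cos 36.1° × (18.9° × π/180) = 6371 × 0.8080 × 0.3299 ≈ 1700 km.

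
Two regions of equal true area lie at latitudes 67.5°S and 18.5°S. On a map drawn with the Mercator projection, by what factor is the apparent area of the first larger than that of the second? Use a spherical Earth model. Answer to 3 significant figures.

6.14

Mercator is conformal with k = sec φ, so areal scale = k² = sec²φ.
At 67.5°: sec²(67.5°) = 1/0.3827² = 6.828.
At 18.5°: sec²(18.5°) = 1/0.9483² = 1.112.
Ratio = 6.828/1.112 = cos²(18.5°)/cos²(67.5°) ≈ 6.14.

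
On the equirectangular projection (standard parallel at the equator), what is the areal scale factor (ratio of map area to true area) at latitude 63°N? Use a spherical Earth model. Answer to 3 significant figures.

Plate carrée maps x = Rλ, y = Rφ. The meridian scale is h = 1 and the parallel scale is k = 1/cos φ = sec φ.
Areal scale = h·k = 1 × sec φ; at 63°, h = 1.000, k = 2.203, so h·k = 2.203.

2.20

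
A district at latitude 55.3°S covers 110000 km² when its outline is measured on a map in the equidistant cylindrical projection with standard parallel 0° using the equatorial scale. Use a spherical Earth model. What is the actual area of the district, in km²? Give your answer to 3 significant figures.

62600 km²

Plate carrée maps x = Rλ, y = Rφ. The meridian scale is h = 1 and the parallel scale is k = 1/cos φ = sec φ.
Areal scale = h·k = 1 × sec φ; at 55.3°, h = 1.000, k = 1.757, so h·k = 1.757.
True area = apparent / (areal scale) = 110000 / 1.757 ≈ 62600 km².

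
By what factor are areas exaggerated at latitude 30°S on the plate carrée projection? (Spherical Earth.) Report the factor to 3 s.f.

Plate carrée maps x = Rλ, y = Rφ. The meridian scale is h = 1 and the parallel scale is k = 1/cos φ = sec φ.
Areal scale = h·k = 1 × sec φ; at 30°, h = 1.000, k = 1.155, so h·k = 1.155.

1.15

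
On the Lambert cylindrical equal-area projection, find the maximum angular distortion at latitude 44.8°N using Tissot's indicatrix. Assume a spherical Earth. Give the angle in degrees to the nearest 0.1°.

The Lambert cylindrical equal-area projection is the cylindrical equal-area projection with its standard parallel at the equator (φ₀ = 0). A cylindrical equal-area projection with standard parallel φ₀ has meridian scale h = cos φ / cos φ₀ and parallel scale k = cos φ₀ / cos φ (so areas are preserved, h·k = 1).
At 44.8°: h = 0.7096, k = 1.409; principal scales a = 1.409, b = 0.7096.
sin(ω/2) = (a − b)/(a + b) = 0.6997/2.119 = 0.3302, so ω = 2 arcsin(0.3302) ≈ 38.6°.

38.6°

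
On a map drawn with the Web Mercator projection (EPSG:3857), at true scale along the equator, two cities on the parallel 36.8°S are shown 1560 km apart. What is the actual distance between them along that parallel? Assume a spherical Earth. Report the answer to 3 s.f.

For Mercator, h = k = sec φ (a conformal cylindrical projection has a single point scale, 1/cos φ).
Along the parallel at 36.8°, map distances are exaggerated by k = sec 36.8° = 1.249.
True distance = 1560 / 1.249 = 1560 × cos 36.8° ≈ 1250 km.

1250 km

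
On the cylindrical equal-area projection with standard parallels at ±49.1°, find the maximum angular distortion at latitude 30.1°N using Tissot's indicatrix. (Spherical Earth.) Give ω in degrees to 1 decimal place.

For cylindrical equal-area with standard parallel φ₀, h = cos φ / cos φ₀ and k = cos φ₀ / cos φ, so h·k = 1.
At 30.1°: h = 1.321, k = 0.7568; principal scales a = 1.321, b = 0.7568.
sin(ω/2) = (a − b)/(a + b) = 0.5646/2.078 = 0.2717, so ω = 2 arcsin(0.2717) ≈ 31.5°.

31.5°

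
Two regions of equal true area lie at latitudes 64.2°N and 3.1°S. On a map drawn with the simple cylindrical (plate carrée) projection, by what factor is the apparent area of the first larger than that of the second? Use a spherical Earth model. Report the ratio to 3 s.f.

In the plate carrée (x = Rλ, y = Rφ), meridians are true-scale (h = 1) and parallels are stretched by k = sec φ.
Areal scale at 64.2°: h·k = 1.000 × 2.298 = 2.298.
Areal scale at 3.1°: h·k = 1.000 × 1.001 = 1.001.
Ratio = 2.298/1.001 ≈ 2.29.

2.29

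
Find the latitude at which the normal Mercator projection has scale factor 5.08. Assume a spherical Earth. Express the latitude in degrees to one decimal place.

78.6°

Mercator scale is k = sec φ = 1/cos φ.
1/cos φ = 5.08  ⇒  cos φ = 0.1969  ⇒  φ = arccos(0.1969) ≈ 78.6°.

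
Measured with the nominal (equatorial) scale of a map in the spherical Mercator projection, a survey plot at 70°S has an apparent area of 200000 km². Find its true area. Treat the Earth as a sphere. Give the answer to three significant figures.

For Mercator, h = k = sec φ (a conformal cylindrical projection has a single point scale, 1/cos φ).
Areal scale = k² = sec²φ = 1/cos²(70°) = 1/0.3420² = 8.549.
True area = apparent / (areal scale) = 200000 / 8.549 ≈ 23400 km².

23400 km²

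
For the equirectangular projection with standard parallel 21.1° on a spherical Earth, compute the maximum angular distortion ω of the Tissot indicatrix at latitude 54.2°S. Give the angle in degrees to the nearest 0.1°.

26.5°

In the equirectangular projection with standard parallel φ₀ = 21.1° (x = Rλ cos φ₀, y = Rφ), meridians are true-scale (h = 1) and the parallel scale is k = cos φ₀ / cos φ.
At 54.2°: h = 1.000, k = 1.595; principal scales a = 1.595, b = 1.000.
sin(ω/2) = (a − b)/(a + b) = 0.5949/2.595 = 0.2293, so ω = 2 arcsin(0.2293) ≈ 26.5°.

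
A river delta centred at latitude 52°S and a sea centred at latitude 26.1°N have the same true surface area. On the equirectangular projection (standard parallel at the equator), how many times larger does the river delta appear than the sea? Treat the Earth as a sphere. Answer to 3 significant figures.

1.46

Plate carrée maps x = Rλ, y = Rφ. The meridian scale is h = 1 and the parallel scale is k = 1/cos φ = sec φ.
Areal scale at 52°: h·k = 1.000 × 1.624 = 1.624.
Areal scale at 26.1°: h·k = 1.000 × 1.114 = 1.114.
Ratio = 1.624/1.114 ≈ 1.46.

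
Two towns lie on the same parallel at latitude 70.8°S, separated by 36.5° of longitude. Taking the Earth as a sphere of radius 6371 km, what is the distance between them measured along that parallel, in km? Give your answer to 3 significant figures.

Arc length along a parallel = R cos φ · Δλ (with Δλ in radians).
= 6371 × cos 70.8° × (36.5° × π/180) = 6371 × 0.3289 × 0.6370 ≈ 1330 km.

1330 km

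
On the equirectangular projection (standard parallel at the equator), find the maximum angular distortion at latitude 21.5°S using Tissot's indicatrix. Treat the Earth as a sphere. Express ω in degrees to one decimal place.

For the equirectangular projection with φ₀ = 0 (plate carrée), h = 1 along meridians and k = sec φ along parallels.
At 21.5°: h = 1.000, k = 1.075; principal scales a = 1.075, b = 1.000.
sin(ω/2) = (a − b)/(a + b) = 0.07479/2.075 = 0.03605, so ω = 2 arcsin(0.03605) ≈ 4.1°.

4.1°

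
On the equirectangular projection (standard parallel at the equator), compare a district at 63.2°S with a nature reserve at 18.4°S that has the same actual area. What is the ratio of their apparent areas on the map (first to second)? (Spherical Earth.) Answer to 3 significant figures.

In the plate carrée (x = Rλ, y = Rφ), meridians are true-scale (h = 1) and parallels are stretched by k = sec φ.
Areal scale at 63.2°: h·k = 1.000 × 2.218 = 2.218.
Areal scale at 18.4°: h·k = 1.000 × 1.054 = 1.054.
Ratio = 2.218/1.054 ≈ 2.10.

2.10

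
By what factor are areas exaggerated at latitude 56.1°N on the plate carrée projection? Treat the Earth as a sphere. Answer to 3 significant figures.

For the equirectangular projection with φ₀ = 0 (plate carrée), h = 1 along meridians and k = sec φ along parallels.
Areal scale = h·k = 1 × sec φ; at 56.1°, h = 1.000, k = 1.793, so h·k = 1.793.

1.79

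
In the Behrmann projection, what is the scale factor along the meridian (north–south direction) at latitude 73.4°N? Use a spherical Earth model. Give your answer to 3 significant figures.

0.330

The Behrmann projection is cylindrical equal-area with φ₀ = 30°. For cylindrical equal-area with standard parallel φ₀, h = cos φ / cos φ₀ and k = cos φ₀ / cos φ, so h·k = 1.
h = cos 73.4° / cos 30° = 0.2857/0.8660 = 0.3299.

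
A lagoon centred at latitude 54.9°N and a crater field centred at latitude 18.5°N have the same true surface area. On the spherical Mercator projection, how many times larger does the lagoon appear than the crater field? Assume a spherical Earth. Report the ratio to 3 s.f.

2.72

Mercator is conformal with k = sec φ, so areal scale = k² = sec²φ.
At 54.9°: sec²(54.9°) = 1/0.5750² = 3.025.
At 18.5°: sec²(18.5°) = 1/0.9483² = 1.112.
Ratio = 3.025/1.112 = cos²(18.5°)/cos²(54.9°) ≈ 2.72.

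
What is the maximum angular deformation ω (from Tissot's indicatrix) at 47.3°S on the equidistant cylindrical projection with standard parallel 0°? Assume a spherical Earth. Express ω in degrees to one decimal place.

22.1°

For the equirectangular projection with φ₀ = 0 (plate carrée), h = 1 along meridians and k = sec φ along parallels.
At 47.3°: h = 1.000, k = 1.475; principal scales a = 1.475, b = 1.000.
sin(ω/2) = (a − b)/(a + b) = 0.4746/2.475 = 0.1918, so ω = 2 arcsin(0.1918) ≈ 22.1°.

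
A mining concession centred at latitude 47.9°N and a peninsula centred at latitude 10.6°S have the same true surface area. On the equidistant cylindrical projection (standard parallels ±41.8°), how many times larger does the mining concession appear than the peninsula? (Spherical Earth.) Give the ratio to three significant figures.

In the equirectangular projection with standard parallel φ₀ = 41.8° (x = Rλ cos φ₀, y = Rφ), meridians are true-scale (h = 1) and the parallel scale is k = cos φ₀ / cos φ.
Areal scale at 47.9°: h·k = 1.000 × 1.112 = 1.112.
Areal scale at 10.6°: h·k = 1.000 × 0.7584 = 0.7584.
Ratio = 1.112/0.7584 ≈ 1.47.

1.47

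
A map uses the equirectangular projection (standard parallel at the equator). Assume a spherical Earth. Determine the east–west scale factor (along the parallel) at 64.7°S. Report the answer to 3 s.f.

For the equirectangular projection with φ₀ = 0 (plate carrée), h = 1 along meridians and k = sec φ along parallels.
k = 1/cos 64.7° = 1/0.4274 = 2.340.

2.34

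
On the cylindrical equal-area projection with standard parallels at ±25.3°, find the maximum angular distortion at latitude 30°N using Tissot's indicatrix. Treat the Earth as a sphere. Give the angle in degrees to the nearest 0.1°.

4.9°

Cylindrical equal-area (φ₀ = 25.3°): h = cos φ / cos 25.3° along meridians, k = cos 25.3° / cos φ along parallels; h·k = 1.
At 30°: h = 0.9579, k = 1.044; principal scales a = 1.044, b = 0.9579.
sin(ω/2) = (a − b)/(a + b) = 0.08604/2.002 = 0.04298, so ω = 2 arcsin(0.04298) ≈ 4.9°.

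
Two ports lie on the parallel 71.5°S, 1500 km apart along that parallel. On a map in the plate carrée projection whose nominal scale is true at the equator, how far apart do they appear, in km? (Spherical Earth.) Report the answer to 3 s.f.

4730 km

In the plate carrée (x = Rλ, y = Rφ), meridians are true-scale (h = 1) and parallels are stretched by k = sec φ.
Along the parallel, k = sec 71.5° = 1/0.3173 = 3.152.
Map distance = 1500 × 3.152 ≈ 4730 km.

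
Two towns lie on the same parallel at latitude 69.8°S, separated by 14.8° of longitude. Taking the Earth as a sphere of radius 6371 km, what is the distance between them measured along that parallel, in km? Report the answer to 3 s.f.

Arc length along a parallel = R cos φ · Δλ (with Δλ in radians).
= 6371 × cos 69.8° × (14.8° × π/180) = 6371 × 0.3453 × 0.2583 ≈ 568 km.

568 km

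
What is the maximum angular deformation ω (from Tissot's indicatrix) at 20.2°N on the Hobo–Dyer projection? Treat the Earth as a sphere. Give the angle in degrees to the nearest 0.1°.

The Hobo–Dyer projection is cylindrical equal-area with φ₀ = 37.5°. A cylindrical equal-area projection with standard parallel φ₀ has meridian scale h = cos φ / cos φ₀ and parallel scale k = cos φ₀ / cos φ (so areas are preserved, h·k = 1).
At 20.2°: h = 1.183, k = 0.8453; principal scales a = 1.183, b = 0.8453.
sin(ω/2) = (a − b)/(a + b) = 0.3376/2.028 = 0.1664, so ω = 2 arcsin(0.1664) ≈ 19.2°.

19.2°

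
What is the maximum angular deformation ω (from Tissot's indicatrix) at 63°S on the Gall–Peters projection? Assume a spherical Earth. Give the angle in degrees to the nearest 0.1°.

The Gall–Peters projection is cylindrical equal-area with φ₀ = 45°. Cylindrical equal-area (φ₀ = 45°): h = cos φ / cos 45° along meridians, k = cos 45° / cos φ along parallels; h·k = 1.
At 63°: h = 0.6420, k = 1.558; principal scales a = 1.558, b = 0.6420.
sin(ω/2) = (a − b)/(a + b) = 0.9155/2.200 = 0.4162, so ω = 2 arcsin(0.4162) ≈ 49.2°.

49.2°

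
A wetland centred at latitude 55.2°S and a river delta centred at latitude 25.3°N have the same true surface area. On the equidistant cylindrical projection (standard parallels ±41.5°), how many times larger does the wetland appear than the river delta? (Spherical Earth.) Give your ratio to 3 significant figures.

In the equirectangular projection with standard parallel φ₀ = 41.5° (x = Rλ cos φ₀, y = Rφ), meridians are true-scale (h = 1) and the parallel scale is k = cos φ₀ / cos φ.
Areal scale at 55.2°: h·k = 1.000 × 1.312 = 1.312.
Areal scale at 25.3°: h·k = 1.000 × 0.8284 = 0.8284.
Ratio = 1.312/0.8284 ≈ 1.58.

1.58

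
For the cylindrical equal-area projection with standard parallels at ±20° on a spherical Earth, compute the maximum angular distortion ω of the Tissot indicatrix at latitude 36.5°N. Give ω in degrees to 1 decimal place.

A cylindrical equal-area projection with standard parallel φ₀ has meridian scale h = cos φ / cos φ₀ and parallel scale k = cos φ₀ / cos φ (so areas are preserved, h·k = 1).
At 36.5°: h = 0.8554, k = 1.169; principal scales a = 1.169, b = 0.8554.
sin(ω/2) = (a − b)/(a + b) = 0.3135/2.024 = 0.1549, so ω = 2 arcsin(0.1549) ≈ 17.8°.

17.8°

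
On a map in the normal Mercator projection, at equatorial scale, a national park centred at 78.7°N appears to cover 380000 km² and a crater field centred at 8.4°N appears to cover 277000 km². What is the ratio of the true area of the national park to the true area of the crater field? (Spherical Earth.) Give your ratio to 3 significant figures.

Mercator's areal exaggeration is sec²φ; hence true area = (apparent area) · cos²φ.
True area of national park: 380000 × cos²(78.7°) = 380000 × 0.03839 = 14590 km².
True area of crater field: 277000 × cos²(8.4°) = 277000 × 0.9787 = 271100 km².
Ratio = 14590 / 271100 ≈ 0.0538.

0.0538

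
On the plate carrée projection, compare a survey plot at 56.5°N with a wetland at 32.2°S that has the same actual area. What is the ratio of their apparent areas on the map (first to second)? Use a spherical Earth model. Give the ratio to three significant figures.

1.53

For the equirectangular projection with φ₀ = 0 (plate carrée), h = 1 along meridians and k = sec φ along parallels.
Areal scale at 56.5°: h·k = 1.000 × 1.812 = 1.812.
Areal scale at 32.2°: h·k = 1.000 × 1.182 = 1.182.
Ratio = 1.812/1.182 ≈ 1.53.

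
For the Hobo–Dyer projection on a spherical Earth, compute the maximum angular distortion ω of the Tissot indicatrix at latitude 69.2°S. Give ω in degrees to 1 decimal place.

83.5°

Hobo–Dyer is a cylindrical equal-area projection with standard parallels at ±37.5°. A cylindrical equal-area projection with standard parallel φ₀ has meridian scale h = cos φ / cos φ₀ and parallel scale k = cos φ₀ / cos φ (so areas are preserved, h·k = 1).
At 69.2°: h = 0.4476, k = 2.234; principal scales a = 2.234, b = 0.4476.
sin(ω/2) = (a − b)/(a + b) = 1.787/2.682 = 0.6662, so ω = 2 arcsin(0.6662) ≈ 83.5°.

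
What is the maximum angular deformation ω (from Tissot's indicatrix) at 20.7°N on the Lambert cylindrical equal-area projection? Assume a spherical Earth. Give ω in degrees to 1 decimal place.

The Lambert cylindrical equal-area projection is the cylindrical equal-area projection with its standard parallel at the equator (φ₀ = 0). A cylindrical equal-area projection with standard parallel φ₀ has meridian scale h = cos φ / cos φ₀ and parallel scale k = cos φ₀ / cos φ (so areas are preserved, h·k = 1).
At 20.7°: h = 0.9354, k = 1.069; principal scales a = 1.069, b = 0.9354.
sin(ω/2) = (a − b)/(a + b) = 0.1336/2.004 = 0.06664, so ω = 2 arcsin(0.06664) ≈ 7.6°.

7.6°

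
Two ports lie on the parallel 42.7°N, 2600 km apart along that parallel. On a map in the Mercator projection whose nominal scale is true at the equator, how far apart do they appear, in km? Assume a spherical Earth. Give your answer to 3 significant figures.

For Mercator, h = k = sec φ (a conformal cylindrical projection has a single point scale, 1/cos φ).
Along the parallel, k = sec 42.7° = 1/0.7349 = 1.361.
Map distance = 2600 × 1.361 ≈ 3540 km.

3540 km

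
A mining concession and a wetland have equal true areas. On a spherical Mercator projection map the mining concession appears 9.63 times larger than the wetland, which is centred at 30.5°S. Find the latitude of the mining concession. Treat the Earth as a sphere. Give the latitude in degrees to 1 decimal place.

Mercator areal scale is sec²φ, so apparent-area ratio = sec²φ₁ / sec²φ₂ = cos²φ₂ / cos²φ₁.
cos²φ₂ / cos²φ₁ = 9.63  ⇒  cos φ₁ = cos 30.5° / √9.63 = 0.8616/3.103 = 0.2777.
φ₁ = arccos(0.2777) ≈ 73.9°.

73.9°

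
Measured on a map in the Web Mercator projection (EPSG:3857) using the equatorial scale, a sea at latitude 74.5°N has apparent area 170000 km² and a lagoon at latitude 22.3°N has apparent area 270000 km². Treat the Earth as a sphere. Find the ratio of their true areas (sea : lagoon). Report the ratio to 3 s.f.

On Mercator the areal scale is sec²φ, so true area = apparent × cos²φ.
True area of sea: 170000 × cos²(74.5°) = 170000 × 0.07142 = 12140 km².
True area of lagoon: 270000 × cos²(22.3°) = 270000 × 0.8560 = 231100 km².
Ratio = 12140 / 231100 ≈ 0.0525.

0.0525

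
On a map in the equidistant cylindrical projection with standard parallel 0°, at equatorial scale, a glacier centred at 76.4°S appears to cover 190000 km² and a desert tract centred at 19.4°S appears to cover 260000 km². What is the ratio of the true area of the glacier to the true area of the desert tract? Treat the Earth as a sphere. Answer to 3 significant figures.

Plate carrée has h = 1 and k = sec φ, giving areal scale sec φ; true area = (apparent area) · cos φ.
True area of glacier: 190000 × cos(76.4°) = 190000 × 0.2351 = 44680 km².
True area of desert tract: 260000 × cos(19.4°) = 260000 × 0.9432 = 245200 km².
Ratio = 44680 / 245200 ≈ 0.182.

0.182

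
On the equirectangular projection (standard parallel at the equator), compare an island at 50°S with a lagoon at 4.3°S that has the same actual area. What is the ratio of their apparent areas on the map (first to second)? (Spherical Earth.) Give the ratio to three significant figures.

In the plate carrée (x = Rλ, y = Rφ), meridians are true-scale (h = 1) and parallels are stretched by k = sec φ.
Areal scale at 50°: h·k = 1.000 × 1.556 = 1.556.
Areal scale at 4.3°: h·k = 1.000 × 1.003 = 1.003.
Ratio = 1.556/1.003 ≈ 1.55.

1.55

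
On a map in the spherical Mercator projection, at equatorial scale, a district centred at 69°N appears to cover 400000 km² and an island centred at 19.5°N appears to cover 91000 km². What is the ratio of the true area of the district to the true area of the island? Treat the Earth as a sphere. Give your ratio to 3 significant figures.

0.635

Since Mercator area scale is 1/cos²φ, the true area equals the apparent area multiplied by cos²φ.
True area of district: 400000 × cos²(69°) = 400000 × 0.1284 = 51370 km².
True area of island: 91000 × cos²(19.5°) = 91000 × 0.8886 = 80860 km².
Ratio = 51370 / 80860 ≈ 0.635.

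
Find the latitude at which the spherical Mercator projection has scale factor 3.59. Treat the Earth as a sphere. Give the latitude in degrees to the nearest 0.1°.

73.8°

Mercator scale is k = sec φ = 1/cos φ.
1/cos φ = 3.59  ⇒  cos φ = 0.2786  ⇒  φ = arccos(0.2786) ≈ 73.8°.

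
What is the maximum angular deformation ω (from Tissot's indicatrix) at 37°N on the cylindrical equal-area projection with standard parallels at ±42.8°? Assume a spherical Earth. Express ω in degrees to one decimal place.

Cylindrical equal-area (φ₀ = 42.8°): h = cos φ / cos 42.8° along meridians, k = cos 42.8° / cos φ along parallels; h·k = 1.
At 37°: h = 1.088, k = 0.9187; principal scales a = 1.088, b = 0.9187.
sin(ω/2) = (a − b)/(a + b) = 0.1697/2.007 = 0.08456, so ω = 2 arcsin(0.08456) ≈ 9.7°.

9.7°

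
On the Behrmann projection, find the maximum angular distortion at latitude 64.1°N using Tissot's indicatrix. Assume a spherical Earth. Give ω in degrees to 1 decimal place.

The Behrmann projection is cylindrical equal-area with φ₀ = 30°. Cylindrical equal-area (φ₀ = 30°): h = cos φ / cos 30° along meridians, k = cos 30° / cos φ along parallels; h·k = 1.
At 64.1°: h = 0.5044, k = 1.983; principal scales a = 1.983, b = 0.5044.
sin(ω/2) = (a − b)/(a + b) = 1.478/2.487 = 0.5944, so ω = 2 arcsin(0.5944) ≈ 72.9°.

72.9°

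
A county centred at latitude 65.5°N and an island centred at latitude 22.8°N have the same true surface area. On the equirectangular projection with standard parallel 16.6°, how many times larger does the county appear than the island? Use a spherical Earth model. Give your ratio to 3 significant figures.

With standard parallel φ₀ = 16.6°, the equirectangular projection gives x = Rλ cos φ₀, y = Rφ, so h = 1 and k = cos 16.6° / cos φ.
Areal scale at 65.5°: h·k = 1.000 × 2.311 = 2.311.
Areal scale at 22.8°: h·k = 1.000 × 1.040 = 1.040.
Ratio = 2.311/1.040 ≈ 2.22.

2.22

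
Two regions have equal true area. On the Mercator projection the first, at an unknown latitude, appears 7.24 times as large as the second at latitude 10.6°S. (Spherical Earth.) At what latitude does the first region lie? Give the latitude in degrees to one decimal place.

68.6°

Mercator areal scale is sec²φ, so apparent-area ratio = sec²φ₁ / sec²φ₂ = cos²φ₂ / cos²φ₁.
cos²φ₂ / cos²φ₁ = 7.24  ⇒  cos φ₁ = cos 10.6° / √7.24 = 0.9829/2.691 = 0.3653.
φ₁ = arccos(0.3653) ≈ 68.6°.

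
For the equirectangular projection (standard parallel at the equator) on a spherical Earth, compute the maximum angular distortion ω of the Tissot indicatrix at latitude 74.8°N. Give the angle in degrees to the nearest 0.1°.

71.5°

For the equirectangular projection with φ₀ = 0 (plate carrée), h = 1 along meridians and k = sec φ along parallels.
At 74.8°: h = 1.000, k = 3.814; principal scales a = 3.814, b = 1.000.
sin(ω/2) = (a − b)/(a + b) = 2.814/4.814 = 0.5845, so ω = 2 arcsin(0.5845) ≈ 71.5°.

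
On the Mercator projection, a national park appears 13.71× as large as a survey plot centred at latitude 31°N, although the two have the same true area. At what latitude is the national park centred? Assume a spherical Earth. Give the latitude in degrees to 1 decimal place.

76.6°

For equal true areas on Mercator, apparent areas scale as sec²φ, so the ratio is cos²φ₂ / cos²φ₁.
cos²φ₂ / cos²φ₁ = 13.71  ⇒  cos φ₁ = cos 31° / √13.71 = 0.8572/3.703 = 0.2315.
φ₁ = arccos(0.2315) ≈ 76.6°.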